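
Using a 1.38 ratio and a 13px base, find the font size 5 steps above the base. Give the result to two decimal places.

65.06px

Each step on a modular scale multiplies by the ratio, so the size n steps from the base is base × ratioⁿ.
13.0 × 1.38⁵ = 13.0 × 5.00490 ≈ 65.06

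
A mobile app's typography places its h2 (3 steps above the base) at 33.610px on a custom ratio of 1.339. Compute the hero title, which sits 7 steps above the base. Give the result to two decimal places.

The gap is 7 − (3) = 4 steps, so the factor is 1.339^4.
33.610 × 1.339⁴ = 33.610 × 3.21457 ≈ 108.042

108.04px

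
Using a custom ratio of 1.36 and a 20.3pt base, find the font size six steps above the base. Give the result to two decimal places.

128.45pt

Every step multiplies by the scale ratio.
20.3 × 1.36⁶ = 20.3 × 6.32752 ≈ 128.45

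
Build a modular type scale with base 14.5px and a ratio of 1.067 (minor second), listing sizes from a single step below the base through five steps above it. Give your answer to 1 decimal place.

13.6px, 14.5px, 15.5px, 16.5px, 17.6px, 18.8px, 20.1px

Step -1: 14.5 ÷ 1.067 = 13.6
Step 0: 14.5px
Step 1: 14.5 × 1.067 = 15.5
Step 2: 14.5 × 1.067² = 16.5
Step 3: 14.5 × 1.067³ = 17.6
Step 4: 14.5 × 1.067⁴ = 18.8
Step 5: 14.5 × 1.067⁵ = 20.1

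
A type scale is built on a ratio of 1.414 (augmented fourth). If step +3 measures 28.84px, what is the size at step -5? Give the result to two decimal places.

28.84 ÷ 1.414⁸ = 28.84 ÷ 15.98068 ≈ 1.805

1.80px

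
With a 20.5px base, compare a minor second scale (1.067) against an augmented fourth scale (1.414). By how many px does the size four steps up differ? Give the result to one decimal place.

55.4px

Minor second: 20.5 × 1.067⁴ = 26.571px
Augmented fourth: 20.5 × 1.414⁴ = 81.950px
Difference: 81.950 − 26.571 = 55.379px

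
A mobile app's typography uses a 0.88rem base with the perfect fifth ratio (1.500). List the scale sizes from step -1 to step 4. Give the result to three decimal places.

Step -1: 0.88 ÷ 1.500 = 0.587
Step 0: 0.88rem
Step 1: 0.88 × 1.500 = 1.320
Step 2: 0.88 × 1.500² = 1.980
Step 3: 0.88 × 1.500³ = 2.970
Step 4: 0.88 × 1.500⁴ = 4.455

0.587rem, 0.880rem, 1.320rem, 1.980rem, 2.970rem, 4.455rem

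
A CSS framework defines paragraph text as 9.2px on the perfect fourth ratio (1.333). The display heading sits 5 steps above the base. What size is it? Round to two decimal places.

Every step multiplies by the scale ratio.
9.2 × 1.333⁵ = 9.2 × 4.20873 ≈ 38.72

38.72px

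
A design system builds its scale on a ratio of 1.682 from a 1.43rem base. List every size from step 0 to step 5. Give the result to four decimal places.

1.4300rem, 2.4053rem, 4.0456rem, 6.8048rem, 11.4456rem, 19.2516rem

Step 0: 1.43rem
Step 1: 1.43 × 1.682 = 2.4053
Step 2: 1.43 × 1.682² = 4.0456
Step 3: 1.43 × 1.682³ = 6.8048
Step 4: 1.43 × 1.682⁴ = 11.4456
Step 5: 1.43 × 1.682⁵ = 19.2516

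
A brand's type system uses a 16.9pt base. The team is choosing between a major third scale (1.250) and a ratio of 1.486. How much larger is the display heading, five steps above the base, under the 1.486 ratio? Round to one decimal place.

70.9pt

Major third: 16.9 × 1.250⁵ = 51.575pt
At 1.486: 16.9 × 1.486⁵ = 122.456pt
Difference: 122.456 − 51.575 = 70.881pt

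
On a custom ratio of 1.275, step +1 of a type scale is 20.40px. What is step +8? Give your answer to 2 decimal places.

111.74px

20.40 × 1.275⁷ = 20.40 × 5.47736 ≈ 111.738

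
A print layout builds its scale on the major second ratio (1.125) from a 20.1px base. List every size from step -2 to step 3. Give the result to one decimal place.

Step -2: 20.1 ÷ 1.125² = 15.9
Step -1: 20.1 ÷ 1.125 = 17.9
Step 0: 20.1px
Step 1: 20.1 × 1.125 = 22.6
Step 2: 20.1 × 1.125² = 25.4
Step 3: 20.1 × 1.125³ = 28.6

15.9px, 17.9px, 20.1px, 22.6px, 25.4px, 28.6px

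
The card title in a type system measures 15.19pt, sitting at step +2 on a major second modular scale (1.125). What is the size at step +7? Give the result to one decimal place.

The gap is 7 − (2) = 5 steps, so the factor is 1.125^5.
15.19 × 1.125⁵ = 15.19 × 1.80203 ≈ 27.373

27.4pt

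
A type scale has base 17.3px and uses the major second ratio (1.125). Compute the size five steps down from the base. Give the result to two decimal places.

9.60px

17.3 ÷ 1.125⁵ = 17.3 ÷ 1.80203 ≈ 9.60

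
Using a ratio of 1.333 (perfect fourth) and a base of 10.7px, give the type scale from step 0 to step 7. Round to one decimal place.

10.7px, 14.3px, 19.0px, 25.3px, 33.8px, 45.0px, 60.0px, 80.0px

Step 0: 10.7px
Step 1: 10.7 × 1.333 = 14.3
Step 2: 10.7 × 1.333² = 19.0
Step 3: 10.7 × 1.333³ = 25.3
Step 4: 10.7 × 1.333⁴ = 33.8
Step 5: 10.7 × 1.333⁵ = 45.0
Step 6: 10.7 × 1.333⁶ = 60.0
Step 7: 10.7 × 1.333⁷ = 80.0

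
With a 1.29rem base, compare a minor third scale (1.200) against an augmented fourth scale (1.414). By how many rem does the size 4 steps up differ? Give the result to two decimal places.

2.48rem

Minor third: 1.29 × 1.200⁴ = 2.6749rem
Augmented fourth: 1.29 × 1.414⁴ = 5.1569rem
Difference: 5.1569 − 2.6749 = 2.4820rem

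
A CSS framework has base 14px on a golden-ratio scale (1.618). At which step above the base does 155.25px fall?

1.618ⁿ = 155.25 / 14 = 11.0893
n = ln(11.0893) / ln(1.618) = 2.4060 / 0.4812 ≈ 5.00

5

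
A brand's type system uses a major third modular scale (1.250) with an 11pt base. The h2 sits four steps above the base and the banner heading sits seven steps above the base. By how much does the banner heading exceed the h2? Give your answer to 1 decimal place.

25.6pt

Step 4: 11.0 × 1.250⁴ = 26.855pt
Step 7: 11.0 × 1.250⁷ = 52.452pt
Difference: 52.452 − 26.855 = 25.597pt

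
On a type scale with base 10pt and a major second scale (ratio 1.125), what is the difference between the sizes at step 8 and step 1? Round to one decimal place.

14.4pt

Step 1: 10.0 × 1.125 = 11.250pt
Step 8: 10.0 × 1.125⁸ = 25.658pt
Difference: 25.658 − 11.250 = 14.408pt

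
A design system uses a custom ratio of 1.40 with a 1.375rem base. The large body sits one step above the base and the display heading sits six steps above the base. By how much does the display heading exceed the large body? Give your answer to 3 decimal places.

Step 1: 1.375 × 1.40 = 1.92500rem
Step 6: 1.375 × 1.40⁶ = 10.35311rem
Difference: 10.35311 − 1.92500 = 8.42811rem

8.428rem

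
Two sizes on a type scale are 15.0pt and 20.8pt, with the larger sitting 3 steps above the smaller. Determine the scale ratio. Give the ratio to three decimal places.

1.115

The ratio satisfies 15.0 × r³ = 20.8, so r = (20.8 / 15.0)^(1/3).
r = 1.3867^(1/3) ≈ 1.1151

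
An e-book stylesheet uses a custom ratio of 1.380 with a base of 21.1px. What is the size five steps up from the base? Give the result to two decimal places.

Each step on a modular scale multiplies by the ratio, so the size n steps from the base is base × ratioⁿ.
21.1 × 1.380⁵ = 21.1 × 5.00490 ≈ 105.60

105.60px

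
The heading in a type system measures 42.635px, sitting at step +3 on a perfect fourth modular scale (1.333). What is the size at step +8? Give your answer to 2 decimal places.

Moving from step +3 to step +8 is 5 steps up, so multiply by r⁵.
42.635 × 1.333⁵ = 42.635 × 4.20873 ≈ 179.439

179.44px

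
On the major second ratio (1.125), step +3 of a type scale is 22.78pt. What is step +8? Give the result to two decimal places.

41.05pt

22.78 × 1.125⁵ = 22.78 × 1.80203 ≈ 41.050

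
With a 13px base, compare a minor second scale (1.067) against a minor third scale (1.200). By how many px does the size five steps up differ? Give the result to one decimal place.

Minor second: 13.0 × 1.067⁵ = 17.979px
Minor third: 13.0 × 1.200⁵ = 32.348px
Difference: 32.348 − 17.979 = 14.369px

14.4px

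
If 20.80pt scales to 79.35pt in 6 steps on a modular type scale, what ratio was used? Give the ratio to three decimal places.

r⁶ = 79.35 / 20.80, so r = (79.35/20.80)^(1/6).
r = 3.8149^(1/6) ≈ 1.2500

1.250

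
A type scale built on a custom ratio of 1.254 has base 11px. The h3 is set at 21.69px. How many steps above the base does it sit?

1.254ⁿ = 21.69 / 11 = 1.9718
n = ln(1.9718) / ln(1.254) = 0.6790 / 0.2263 ≈ 3.00

3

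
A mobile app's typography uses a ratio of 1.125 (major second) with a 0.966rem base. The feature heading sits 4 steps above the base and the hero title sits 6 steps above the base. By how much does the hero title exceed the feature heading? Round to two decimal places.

Step 4: 0.966 × 1.125⁴ = 1.5473rem
Step 6: 0.966 × 1.125⁶ = 1.9584rem
Difference: 1.9584 − 1.5473 = 0.4111rem

0.41rem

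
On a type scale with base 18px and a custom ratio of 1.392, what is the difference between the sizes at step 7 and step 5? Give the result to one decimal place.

Step 5: 18.0 × 1.392⁵ = 94.074px
Step 7: 18.0 × 1.392⁷ = 182.283px
Difference: 182.283 − 94.074 = 88.209px

88.2px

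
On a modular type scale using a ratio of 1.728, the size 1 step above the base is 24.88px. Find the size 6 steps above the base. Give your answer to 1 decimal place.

383.3px

24.88 × 1.728⁵ = 24.88 × 15.40702 ≈ 383.327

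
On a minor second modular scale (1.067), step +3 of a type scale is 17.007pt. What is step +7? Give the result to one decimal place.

22.0pt

Moving from step +3 to step +7 is 4 steps up, so multiply by r⁴.
17.007 × 1.067⁴ = 17.007 × 1.29616 ≈ 22.044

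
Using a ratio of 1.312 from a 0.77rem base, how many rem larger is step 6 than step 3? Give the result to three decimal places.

Step 3: 0.77 × 1.312³ = 1.73897rem
Step 6: 0.77 × 1.312⁶ = 3.92730rem
Difference: 3.92730 − 1.73897 = 2.18833rem

2.188rem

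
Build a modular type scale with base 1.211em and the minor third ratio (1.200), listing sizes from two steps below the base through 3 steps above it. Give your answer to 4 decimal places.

0.8410em, 1.0092em, 1.2110em, 1.4532em, 1.7438em, 2.0926em

Step -2: 1.211 ÷ 1.200² = 0.8410
Step -1: 1.211 ÷ 1.200 = 1.0092
Step 0: 1.211em
Step 1: 1.211 × 1.200 = 1.4532
Step 2: 1.211 × 1.200² = 1.7438
Step 3: 1.211 × 1.200³ = 2.0926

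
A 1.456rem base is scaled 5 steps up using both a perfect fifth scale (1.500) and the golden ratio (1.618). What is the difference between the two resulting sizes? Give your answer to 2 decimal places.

Perfect fifth: 1.456 × 1.500⁵ = 11.0565rem
Golden ratio: 1.456 × 1.618⁵ = 16.1456rem
Difference: 16.1456 − 11.0565 = 5.0891rem

5.09rem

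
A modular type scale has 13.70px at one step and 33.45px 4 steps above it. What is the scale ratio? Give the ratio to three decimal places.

The ratio satisfies 13.70 × r⁴ = 33.45, so r = (33.45 / 13.70)^(1/4).
r = 2.4416^(1/4) ≈ 1.2500

1.250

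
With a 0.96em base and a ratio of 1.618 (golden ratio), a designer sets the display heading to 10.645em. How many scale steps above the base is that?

1.618ⁿ = 10.645 / 0.96 = 11.0885
n = ln(11.0885) / ln(1.618) = 2.4059 / 0.4812 ≈ 5.00

5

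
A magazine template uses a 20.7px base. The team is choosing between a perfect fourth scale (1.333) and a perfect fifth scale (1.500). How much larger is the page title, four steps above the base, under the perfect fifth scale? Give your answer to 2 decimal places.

39.44px

Perfect fourth: 20.7 × 1.333⁴ = 65.3568px
Perfect fifth: 20.7 × 1.500⁴ = 104.7938px
Difference: 104.7938 − 65.3568 = 39.4370px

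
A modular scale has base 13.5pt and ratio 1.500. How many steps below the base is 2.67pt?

1.500ⁿ = 13.5 / 2.67 = 5.0562
n = ln(5.0562) / ln(1.500) = 1.6206 / 0.4055 ≈ 4.00

4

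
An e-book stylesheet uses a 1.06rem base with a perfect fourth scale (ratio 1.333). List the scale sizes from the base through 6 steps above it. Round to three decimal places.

Step 0: 1.06rem
Step 1: 1.06 × 1.333 = 1.413
Step 2: 1.06 × 1.333² = 1.884
Step 3: 1.06 × 1.333³ = 2.511
Step 4: 1.06 × 1.333⁴ = 3.347
Step 5: 1.06 × 1.333⁵ = 4.461
Step 6: 1.06 × 1.333⁶ = 5.947

1.060rem, 1.413rem, 1.884rem, 2.511rem, 3.347rem, 4.461rem, 5.947rem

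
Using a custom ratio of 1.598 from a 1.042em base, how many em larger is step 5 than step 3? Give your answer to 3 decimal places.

Step 3: 1.042 × 1.598³ = 4.25205em
Step 5: 1.042 × 1.598⁵ = 10.85804em
Difference: 10.85804 − 4.25205 = 6.60599em

6.606em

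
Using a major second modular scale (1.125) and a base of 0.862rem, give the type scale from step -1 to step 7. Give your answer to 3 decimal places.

Step -1: 0.862 ÷ 1.125 = 0.766
Step 0: 0.862rem
Step 1: 0.862 × 1.125 = 0.970
Step 2: 0.862 × 1.125² = 1.091
Step 3: 0.862 × 1.125³ = 1.227
Step 4: 0.862 × 1.125⁴ = 1.381
Step 5: 0.862 × 1.125⁵ = 1.553
Step 6: 0.862 × 1.125⁶ = 1.748
Step 7: 0.862 × 1.125⁷ = 1.966

0.766rem, 0.862rem, 0.970rem, 1.091rem, 1.227rem, 1.381rem, 1.553rem, 1.748rem, 1.966rem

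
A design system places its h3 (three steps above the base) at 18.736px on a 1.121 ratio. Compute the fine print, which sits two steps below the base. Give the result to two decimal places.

Moving from step +3 to step -2 is 5 steps down, so divide by r⁵.
18.736 ÷ 1.121⁵ = 18.736 ÷ 1.77022 ≈ 10.584

10.58px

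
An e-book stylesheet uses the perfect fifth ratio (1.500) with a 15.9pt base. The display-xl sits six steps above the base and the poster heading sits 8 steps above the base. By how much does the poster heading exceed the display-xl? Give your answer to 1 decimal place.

Step 6: 15.9 × 1.500⁶ = 181.111pt
Step 8: 15.9 × 1.500⁸ = 407.500pt
Difference: 407.500 − 181.111 = 226.389pt

226.4pt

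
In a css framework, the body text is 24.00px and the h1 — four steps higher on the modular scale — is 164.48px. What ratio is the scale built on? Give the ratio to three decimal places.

r⁴ = 164.48 / 24.00, so r = (164.48/24.00)^(1/4).
r = 6.8533^(1/4) ≈ 1.6180

1.618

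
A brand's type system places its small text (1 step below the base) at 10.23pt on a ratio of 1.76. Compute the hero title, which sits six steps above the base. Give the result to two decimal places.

535.14pt

The gap is 6 − (-1) = 7 steps, so the factor is 1.76^7.
10.23 × 1.76⁷ = 10.23 × 52.31048 ≈ 535.136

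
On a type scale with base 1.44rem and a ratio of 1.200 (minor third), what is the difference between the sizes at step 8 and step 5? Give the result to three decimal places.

Step 5: 1.44 × 1.200⁵ = 3.58318rem
Step 8: 1.44 × 1.200⁸ = 6.19174rem
Difference: 6.19174 − 3.58318 = 2.60856rem

2.609rem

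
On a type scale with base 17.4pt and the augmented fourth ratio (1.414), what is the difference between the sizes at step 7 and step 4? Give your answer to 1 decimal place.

Step 4: 17.4 × 1.414⁴ = 69.558pt
Step 7: 17.4 × 1.414⁷ = 196.651pt
Difference: 196.651 − 69.558 = 127.093pt

127.1pt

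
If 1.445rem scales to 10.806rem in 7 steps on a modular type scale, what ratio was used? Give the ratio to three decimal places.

1.333

r⁷ = 10.806 / 1.445, so r = (10.806/1.445)^(1/7).
r = 7.4782^(1/7) ≈ 1.3330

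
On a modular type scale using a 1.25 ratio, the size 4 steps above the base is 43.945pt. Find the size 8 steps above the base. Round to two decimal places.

The gap is 8 − (4) = 4 steps, so the factor is 1.25^4.
43.945 × 1.25⁴ = 43.945 × 2.44141 ≈ 107.288

107.29pt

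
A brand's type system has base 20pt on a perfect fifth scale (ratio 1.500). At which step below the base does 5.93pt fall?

1.500ⁿ = 20 / 5.93 = 3.3727
n = ln(3.3727) / ln(1.500) = 1.2157 / 0.4055 ≈ 3.00

3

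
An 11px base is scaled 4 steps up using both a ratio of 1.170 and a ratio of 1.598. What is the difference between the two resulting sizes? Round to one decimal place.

51.1px

At 1.170: 11.0 × 1.170⁴ = 20.613px
At 1.598: 11.0 × 1.598⁴ = 71.730px
Difference: 71.730 − 20.613 = 51.117px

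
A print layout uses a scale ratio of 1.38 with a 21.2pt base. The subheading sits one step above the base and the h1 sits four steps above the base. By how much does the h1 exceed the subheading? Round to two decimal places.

Step 1: 21.2 × 1.38 = 29.2560pt
Step 4: 21.2 × 1.38⁴ = 76.8869pt
Difference: 76.8869 − 29.2560 = 47.6309pt

47.63pt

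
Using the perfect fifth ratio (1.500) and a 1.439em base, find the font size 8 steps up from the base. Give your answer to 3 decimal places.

1.439 × 1.500⁸ = 1.439 × 25.62891 ≈ 36.880

36.880em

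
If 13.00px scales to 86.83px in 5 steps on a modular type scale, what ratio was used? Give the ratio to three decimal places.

r⁵ = 86.83 / 13.00, so r = (86.83/13.00)^(1/5).
r = 6.6792^(1/5) ≈ 1.4620

1.462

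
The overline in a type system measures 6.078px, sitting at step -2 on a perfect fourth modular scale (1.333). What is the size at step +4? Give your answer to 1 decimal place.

6.078 × 1.333⁶ = 6.078 × 5.61023 ≈ 34.099

34.1px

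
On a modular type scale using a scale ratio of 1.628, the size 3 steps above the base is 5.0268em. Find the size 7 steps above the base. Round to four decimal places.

35.3109em

5.0268 × 1.628⁴ = 5.0268 × 7.02454 ≈ 35.3109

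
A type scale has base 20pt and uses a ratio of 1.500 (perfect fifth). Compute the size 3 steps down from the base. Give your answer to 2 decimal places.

5.93pt

20.0 ÷ 1.500³ = 20.0 ÷ 3.37500 ≈ 5.93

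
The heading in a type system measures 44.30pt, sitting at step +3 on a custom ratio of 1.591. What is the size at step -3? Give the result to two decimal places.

Moving from step +3 to step -3 is 6 steps down, so divide by r⁶.
44.30 ÷ 1.591⁶ = 44.30 ÷ 16.21889 ≈ 2.731

2.73pt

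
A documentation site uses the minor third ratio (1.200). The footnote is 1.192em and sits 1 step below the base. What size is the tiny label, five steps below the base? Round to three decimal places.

0.575em

Moving from step -1 to step -5 is 4 steps down, so divide by r⁴.
1.192 ÷ 1.200⁴ = 1.192 ÷ 2.07360 ≈ 0.575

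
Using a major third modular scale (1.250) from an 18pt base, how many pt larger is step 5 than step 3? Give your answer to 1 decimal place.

Step 3: 18.0 × 1.250³ = 35.156pt
Step 5: 18.0 × 1.250⁵ = 54.932pt
Difference: 54.932 − 35.156 = 19.776pt

19.8pt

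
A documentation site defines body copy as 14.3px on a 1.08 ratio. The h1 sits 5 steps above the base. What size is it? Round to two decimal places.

Every step multiplies by the scale ratio.
14.3 × 1.08⁵ = 14.3 × 1.46933 ≈ 21.01

21.01px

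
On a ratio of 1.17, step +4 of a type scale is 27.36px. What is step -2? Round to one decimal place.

Moving from step +4 to step -2 is 6 steps down, so divide by r⁶.
27.36 ÷ 1.17⁶ = 27.36 ÷ 2.56516 ≈ 10.666

10.7px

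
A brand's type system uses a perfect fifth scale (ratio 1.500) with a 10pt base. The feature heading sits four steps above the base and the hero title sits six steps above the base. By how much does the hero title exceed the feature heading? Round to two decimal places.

Step 4: 10.0 × 1.500⁴ = 50.6250pt
Step 6: 10.0 × 1.500⁶ = 113.9062pt
Difference: 113.9062 − 50.6250 = 63.2812pt

63.28pt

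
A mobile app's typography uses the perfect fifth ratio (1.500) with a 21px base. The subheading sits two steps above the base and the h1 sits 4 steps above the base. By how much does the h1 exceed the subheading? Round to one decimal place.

Step 2: 21.0 × 1.500² = 47.250px
Step 4: 21.0 × 1.500⁴ = 106.312px
Difference: 106.312 − 47.250 = 59.062px

59.1px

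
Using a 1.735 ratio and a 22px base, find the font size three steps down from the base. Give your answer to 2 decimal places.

4.21px

Every step multiplies by the scale ratio.
22.0 ÷ 1.735³ = 22.0 ÷ 5.22274 ≈ 4.21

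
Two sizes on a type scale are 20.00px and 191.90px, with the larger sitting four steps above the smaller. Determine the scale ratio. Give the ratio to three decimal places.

1.760

r⁴ = 191.90 / 20.00, so r = (191.90/20.00)^(1/4).
r = 9.5950^(1/4) ≈ 1.7600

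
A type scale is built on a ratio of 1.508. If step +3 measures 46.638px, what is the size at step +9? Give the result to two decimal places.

46.638 × 1.508⁶ = 46.638 × 11.76002 ≈ 548.464

548.46px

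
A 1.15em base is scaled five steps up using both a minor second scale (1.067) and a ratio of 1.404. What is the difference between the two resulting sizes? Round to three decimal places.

4.683em

Minor second: 1.15 × 1.067⁵ = 1.59045em
At 1.404: 1.15 × 1.404⁵ = 6.27384em
Difference: 6.27384 − 1.59045 = 4.68339em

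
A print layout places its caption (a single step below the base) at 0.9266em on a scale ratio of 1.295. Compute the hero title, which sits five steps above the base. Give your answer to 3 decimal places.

The gap is 5 − (-1) = 6 steps, so the factor is 1.295^6.
0.9266 × 1.295⁶ = 0.9266 × 4.71649 ≈ 4.370

4.370em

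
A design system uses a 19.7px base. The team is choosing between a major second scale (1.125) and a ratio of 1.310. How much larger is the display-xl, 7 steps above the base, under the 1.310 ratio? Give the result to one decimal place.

Major second: 19.7 × 1.125⁷ = 44.930px
At 1.310: 19.7 × 1.310⁷ = 130.426px
Difference: 130.426 − 44.930 = 85.496px

85.5px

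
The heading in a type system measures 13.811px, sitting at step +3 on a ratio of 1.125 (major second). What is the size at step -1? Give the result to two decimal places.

8.62px

13.811 ÷ 1.125⁴ = 13.811 ÷ 1.60181 ≈ 8.622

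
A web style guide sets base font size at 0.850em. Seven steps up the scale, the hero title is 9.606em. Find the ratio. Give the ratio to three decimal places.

1.414

The ratio satisfies 0.850 × r⁷ = 9.606, so r = (9.606 / 0.850)^(1/7).
r = 11.3012^(1/7) ≈ 1.4140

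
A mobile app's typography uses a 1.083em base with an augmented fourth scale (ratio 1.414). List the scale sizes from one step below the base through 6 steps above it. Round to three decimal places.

Step -1: 1.083 ÷ 1.414 = 0.766
Step 0: 1.083em
Step 1: 1.083 × 1.414 = 1.531
Step 2: 1.083 × 1.414² = 2.165
Step 3: 1.083 × 1.414³ = 3.062
Step 4: 1.083 × 1.414⁴ = 4.329
Step 5: 1.083 × 1.414⁵ = 6.122
Step 6: 1.083 × 1.414⁶ = 8.656

0.766em, 1.083em, 1.531em, 2.165em, 3.062em, 4.329em, 6.122em, 8.656em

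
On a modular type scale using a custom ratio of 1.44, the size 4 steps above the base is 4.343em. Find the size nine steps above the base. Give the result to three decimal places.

26.891em

The gap is 9 − (4) = 5 steps, so the factor is 1.44^5.
4.343 × 1.44⁵ = 4.343 × 6.19174 ≈ 26.891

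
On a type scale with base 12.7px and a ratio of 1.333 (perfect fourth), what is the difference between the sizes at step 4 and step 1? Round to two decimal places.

Step 1: 12.7 × 1.333 = 16.9291px
Step 4: 12.7 × 1.333⁴ = 40.0981px
Difference: 40.0981 − 16.9291 = 23.1690px

23.17px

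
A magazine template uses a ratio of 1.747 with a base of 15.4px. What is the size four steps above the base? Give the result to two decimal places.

143.45px

15.4 × 1.747⁴ = 15.4 × 9.31476 ≈ 143.45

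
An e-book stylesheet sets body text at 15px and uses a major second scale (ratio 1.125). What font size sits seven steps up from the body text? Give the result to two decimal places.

Each step on a modular scale multiplies by the ratio, so the size n steps from the base is base × ratioⁿ.
15.0 × 1.125⁷ = 15.0 × 2.28070 ≈ 34.21

34.21px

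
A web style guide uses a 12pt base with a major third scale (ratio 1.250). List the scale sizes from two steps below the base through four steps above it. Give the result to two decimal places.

7.68pt, 9.60pt, 12.00pt, 15.00pt, 18.75pt, 23.44pt, 29.30pt

Step -2: 12.0 ÷ 1.250² = 7.68
Step -1: 12.0 ÷ 1.250 = 9.60
Step 0: 12pt
Step 1: 12.0 × 1.250 = 15.00
Step 2: 12.0 × 1.250² = 18.75
Step 3: 12.0 × 1.250³ = 23.44
Step 4: 12.0 × 1.250⁴ = 29.30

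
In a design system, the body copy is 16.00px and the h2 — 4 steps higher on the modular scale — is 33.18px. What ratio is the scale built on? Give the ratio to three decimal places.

r⁴ = 33.18 / 16.00, so r = (33.18/16.00)^(1/4).
r = 2.0737^(1/4) ≈ 1.2000

1.200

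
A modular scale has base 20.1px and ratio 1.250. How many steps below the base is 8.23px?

1.250ⁿ = 20.1 / 8.23 = 2.4423
n = ln(2.4423) / ln(1.250) = 0.8929 / 0.2231 ≈ 4.00

4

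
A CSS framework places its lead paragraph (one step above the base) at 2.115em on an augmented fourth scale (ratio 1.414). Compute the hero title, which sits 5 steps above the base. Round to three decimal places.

8.455em

2.115 × 1.414⁴ = 2.115 × 3.99758 ≈ 8.455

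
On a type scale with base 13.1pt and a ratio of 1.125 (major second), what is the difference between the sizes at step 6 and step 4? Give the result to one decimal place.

Step 4: 13.1 × 1.125⁴ = 20.984pt
Step 6: 13.1 × 1.125⁶ = 26.557pt
Difference: 26.557 − 20.984 = 5.573pt

5.6pt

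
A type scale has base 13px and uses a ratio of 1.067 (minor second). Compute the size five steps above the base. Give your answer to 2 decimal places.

17.98px

13.0 × 1.067⁵ = 13.0 × 1.38300 ≈ 17.98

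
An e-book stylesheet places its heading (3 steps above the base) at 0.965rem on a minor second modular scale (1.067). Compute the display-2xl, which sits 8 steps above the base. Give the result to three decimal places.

The gap is 8 − (3) = 5 steps, so the factor is 1.067^5.
0.965 × 1.067⁵ = 0.965 × 1.38300 ≈ 1.335

1.335rem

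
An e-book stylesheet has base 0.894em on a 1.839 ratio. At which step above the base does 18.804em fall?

1.839ⁿ = 18.804 / 0.894 = 21.0336
n = ln(21.0336) / ln(1.839) = 3.0461 / 0.6092 ≈ 5.00

5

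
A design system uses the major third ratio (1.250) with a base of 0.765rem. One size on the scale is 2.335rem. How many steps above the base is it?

1.250ⁿ = 2.335 / 0.765 = 3.0523
n = ln(3.0523) / ln(1.250) = 1.1159 / 0.2231 ≈ 5.00

5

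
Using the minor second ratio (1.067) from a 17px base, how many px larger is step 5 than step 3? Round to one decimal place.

Step 3: 17.0 × 1.067³ = 20.651px
Step 5: 17.0 × 1.067⁵ = 23.511px
Difference: 23.511 − 20.651 = 2.860px

2.9px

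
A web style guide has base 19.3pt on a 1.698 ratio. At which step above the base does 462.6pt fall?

6

1.698ⁿ = 462.6 / 19.3 = 23.9689
n = ln(23.9689) / ln(1.698) = 3.1768 / 0.5295 ≈ 6.00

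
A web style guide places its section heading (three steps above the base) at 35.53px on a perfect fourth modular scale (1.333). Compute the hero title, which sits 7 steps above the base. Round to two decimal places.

112.18px

The gap is 7 − (3) = 4 steps, so the factor is 1.333^4.
35.53 × 1.333⁴ = 35.53 × 3.15733 ≈ 112.180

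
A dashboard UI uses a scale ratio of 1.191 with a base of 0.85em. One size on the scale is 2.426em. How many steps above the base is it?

6

1.191ⁿ = 2.426 / 0.85 = 2.8541
n = ln(2.8541) / ln(1.191) = 1.0488 / 0.1748 ≈ 6.00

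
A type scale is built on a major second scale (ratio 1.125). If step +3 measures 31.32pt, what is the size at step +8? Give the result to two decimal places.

56.44pt

Moving from step +3 to step +8 is 5 steps up, so multiply by r⁵.
31.32 × 1.125⁵ = 31.32 × 1.80203 ≈ 56.440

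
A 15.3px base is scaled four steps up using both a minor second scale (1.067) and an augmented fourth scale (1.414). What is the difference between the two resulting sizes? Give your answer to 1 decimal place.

41.3px

Minor second: 15.3 × 1.067⁴ = 19.831px
Augmented fourth: 15.3 × 1.414⁴ = 61.163px
Difference: 61.163 − 19.831 = 41.332px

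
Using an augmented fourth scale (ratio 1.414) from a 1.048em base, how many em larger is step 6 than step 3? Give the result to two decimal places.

5.41em

Step 3: 1.048 × 1.414³ = 2.9628em
Step 6: 1.048 × 1.414⁶ = 8.3764em
Difference: 8.3764 − 2.9628 = 5.4136em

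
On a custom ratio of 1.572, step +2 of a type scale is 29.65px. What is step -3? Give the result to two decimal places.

3.09px

The gap is -3 − (2) = -5 steps, so the factor is 1.572^-5.
29.65 ÷ 1.572⁵ = 29.65 ÷ 9.59981 ≈ 3.089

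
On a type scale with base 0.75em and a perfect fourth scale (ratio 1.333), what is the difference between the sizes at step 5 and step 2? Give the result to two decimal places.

Step 2: 0.75 × 1.333² = 1.3327em
Step 5: 0.75 × 1.333⁵ = 3.1565em
Difference: 3.1565 − 1.3327 = 1.8238em

1.82em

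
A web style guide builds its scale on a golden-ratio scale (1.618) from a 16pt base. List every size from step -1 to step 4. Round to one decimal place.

9.9pt, 16.0pt, 25.9pt, 41.9pt, 67.8pt, 109.7pt

Step -1: 16.0 ÷ 1.618 = 9.9
Step 0: 16pt
Step 1: 16.0 × 1.618 = 25.9
Step 2: 16.0 × 1.618² = 41.9
Step 3: 16.0 × 1.618³ = 67.8
Step 4: 16.0 × 1.618⁴ = 109.7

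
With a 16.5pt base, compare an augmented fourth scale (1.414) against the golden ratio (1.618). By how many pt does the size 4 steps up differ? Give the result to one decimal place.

Augmented fourth: 16.5 × 1.414⁴ = 65.960pt
Golden ratio: 16.5 × 1.618⁴ = 113.083pt
Difference: 113.083 − 65.960 = 47.123pt

47.1pt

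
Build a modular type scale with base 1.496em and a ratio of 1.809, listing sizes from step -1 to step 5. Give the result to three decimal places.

0.827em, 1.496em, 2.706em, 4.896em, 8.856em, 16.021em, 28.982em

Step -1: 1.496 ÷ 1.809 = 0.827
Step 0: 1.496em
Step 1: 1.496 × 1.809 = 2.706
Step 2: 1.496 × 1.809² = 4.896
Step 3: 1.496 × 1.809³ = 8.856
Step 4: 1.496 × 1.809⁴ = 16.021
Step 5: 1.496 × 1.809⁵ = 28.982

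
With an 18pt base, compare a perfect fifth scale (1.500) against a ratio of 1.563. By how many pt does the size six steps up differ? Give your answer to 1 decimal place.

57.4pt

Perfect fifth: 18.0 × 1.500⁶ = 205.031pt
At 1.563: 18.0 × 1.563⁶ = 262.438pt
Difference: 262.438 − 205.031 = 57.407pt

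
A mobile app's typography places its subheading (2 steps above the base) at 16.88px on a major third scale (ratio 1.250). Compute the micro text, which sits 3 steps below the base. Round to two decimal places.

5.53px

16.88 ÷ 1.250⁵ = 16.88 ÷ 3.05176 ≈ 5.531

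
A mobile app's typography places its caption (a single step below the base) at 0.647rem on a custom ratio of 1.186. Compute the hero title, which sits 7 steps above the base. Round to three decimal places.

2.533rem

Moving from step -1 to step +7 is 8 steps up, so multiply by r⁸.
0.647 × 1.186⁸ = 0.647 × 3.91451 ≈ 2.533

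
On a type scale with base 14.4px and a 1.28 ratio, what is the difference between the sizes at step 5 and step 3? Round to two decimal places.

19.28px

Step 3: 14.4 × 1.28³ = 30.1990px
Step 5: 14.4 × 1.28⁵ = 49.4780px
Difference: 49.4780 − 30.1990 = 19.2790px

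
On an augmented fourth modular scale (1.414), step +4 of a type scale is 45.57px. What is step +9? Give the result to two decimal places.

45.57 × 1.414⁵ = 45.57 × 5.65258 ≈ 257.588

257.59px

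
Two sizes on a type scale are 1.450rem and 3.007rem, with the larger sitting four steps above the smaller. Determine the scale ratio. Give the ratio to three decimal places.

The ratio satisfies 1.450 × r⁴ = 3.007, so r = (3.007 / 1.450)^(1/4).
r = 2.0738^(1/4) ≈ 1.2000

1.200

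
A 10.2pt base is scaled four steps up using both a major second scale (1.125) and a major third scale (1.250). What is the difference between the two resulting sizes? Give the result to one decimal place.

8.6pt

Major second: 10.2 × 1.125⁴ = 16.338pt
Major third: 10.2 × 1.250⁴ = 24.902pt
Difference: 24.902 − 16.338 = 8.564pt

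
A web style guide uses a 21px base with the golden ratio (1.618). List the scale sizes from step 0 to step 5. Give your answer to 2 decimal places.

21.00px, 33.98px, 54.98px, 88.95px, 143.92px, 232.87px

Step 0: 21px
Step 1: 21.0 × 1.618 = 33.98
Step 2: 21.0 × 1.618² = 54.98
Step 3: 21.0 × 1.618³ = 88.95
Step 4: 21.0 × 1.618⁴ = 143.92
Step 5: 21.0 × 1.618⁵ = 232.87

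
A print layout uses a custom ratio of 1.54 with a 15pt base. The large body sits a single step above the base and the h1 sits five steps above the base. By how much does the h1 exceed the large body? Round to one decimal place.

Step 1: 15.0 × 1.54 = 23.100pt
Step 5: 15.0 × 1.54⁵ = 129.926pt
Difference: 129.926 − 23.100 = 106.826pt

106.8pt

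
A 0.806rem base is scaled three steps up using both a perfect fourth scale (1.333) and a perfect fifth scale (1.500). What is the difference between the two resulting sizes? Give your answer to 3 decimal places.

0.811rem

Perfect fourth: 0.806 × 1.333³ = 1.90909rem
Perfect fifth: 0.806 × 1.500³ = 2.72025rem
Difference: 2.72025 − 1.90909 = 0.81116rem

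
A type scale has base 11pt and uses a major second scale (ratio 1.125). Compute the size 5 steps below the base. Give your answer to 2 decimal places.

6.10pt

11.0 ÷ 1.125⁵ = 11.0 ÷ 1.80203 ≈ 6.10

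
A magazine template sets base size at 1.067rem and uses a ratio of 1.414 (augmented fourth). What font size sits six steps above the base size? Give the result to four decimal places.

8.5283rem

1.067 × 1.414⁶ = 1.067 × 7.99275 ≈ 8.5283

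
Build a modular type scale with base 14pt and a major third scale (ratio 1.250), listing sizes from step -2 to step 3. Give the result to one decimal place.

9.0pt, 11.2pt, 14.0pt, 17.5pt, 21.9pt, 27.3pt

Step -2: 14.0 ÷ 1.250² = 9.0
Step -1: 14.0 ÷ 1.250 = 11.2
Step 0: 14pt
Step 1: 14.0 × 1.250 = 17.5
Step 2: 14.0 × 1.250² = 21.9
Step 3: 14.0 × 1.250³ = 27.3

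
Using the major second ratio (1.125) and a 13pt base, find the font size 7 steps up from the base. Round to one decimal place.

29.6pt

13.0 × 1.125⁷ = 13.0 × 2.28070 ≈ 29.65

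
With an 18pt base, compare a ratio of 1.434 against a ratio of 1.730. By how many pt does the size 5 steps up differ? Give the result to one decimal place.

169.8pt

At 1.434: 18.0 × 1.434⁵ = 109.149pt
At 1.730: 18.0 × 1.730⁵ = 278.935pt
Difference: 278.935 − 109.149 = 169.786pt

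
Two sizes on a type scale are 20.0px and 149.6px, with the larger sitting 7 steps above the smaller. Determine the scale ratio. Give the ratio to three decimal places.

The ratio satisfies 20.0 × r⁷ = 149.6, so r = (149.6 / 20.0)^(1/7).
r = 7.4800^(1/7) ≈ 1.3330

1.333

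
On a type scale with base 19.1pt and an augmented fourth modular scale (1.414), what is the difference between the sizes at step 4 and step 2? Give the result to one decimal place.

38.2pt

Step 2: 19.1 × 1.414² = 38.188pt
Step 4: 19.1 × 1.414⁴ = 76.354pt
Difference: 76.354 − 38.188 = 38.166pt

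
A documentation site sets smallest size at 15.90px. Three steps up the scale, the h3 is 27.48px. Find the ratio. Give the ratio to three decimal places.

1.200

The ratio satisfies 15.90 × r³ = 27.48, so r = (27.48 / 15.90)^(1/3).
r = 1.7283^(1/3) ≈ 1.2001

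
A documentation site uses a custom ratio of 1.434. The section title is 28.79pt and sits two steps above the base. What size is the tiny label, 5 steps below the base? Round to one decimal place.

2.3pt

28.79 ÷ 1.434⁷ = 28.79 ÷ 12.46936 ≈ 2.309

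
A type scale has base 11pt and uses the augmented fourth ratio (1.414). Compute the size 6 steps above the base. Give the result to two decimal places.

11.0 × 1.414⁶ = 11.0 × 7.99275 ≈ 87.92

87.92pt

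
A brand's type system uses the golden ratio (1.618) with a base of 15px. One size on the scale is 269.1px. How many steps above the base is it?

6

1.618ⁿ = 269.1 / 15 = 17.9400
n = ln(17.9400) / ln(1.618) = 2.8870 / 0.4812 ≈ 6.00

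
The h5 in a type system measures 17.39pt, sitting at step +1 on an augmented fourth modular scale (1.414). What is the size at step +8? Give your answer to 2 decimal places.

196.54pt

The gap is 8 − (1) = 7 steps, so the factor is 1.414^7.
17.39 × 1.414⁷ = 17.39 × 11.30175 ≈ 196.538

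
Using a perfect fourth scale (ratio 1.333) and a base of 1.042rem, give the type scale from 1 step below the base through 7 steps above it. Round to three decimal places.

0.782rem, 1.042rem, 1.389rem, 1.852rem, 2.468rem, 3.290rem, 4.385rem, 5.846rem, 7.793rem

Step -1: 1.042 ÷ 1.333 = 0.782
Step 0: 1.042rem
Step 1: 1.042 × 1.333 = 1.389
Step 2: 1.042 × 1.333² = 1.852
Step 3: 1.042 × 1.333³ = 2.468
Step 4: 1.042 × 1.333⁴ = 3.290
Step 5: 1.042 × 1.333⁵ = 4.385
Step 6: 1.042 × 1.333⁶ = 5.846
Step 7: 1.042 × 1.333⁷ = 7.793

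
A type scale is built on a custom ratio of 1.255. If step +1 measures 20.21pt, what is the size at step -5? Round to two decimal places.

5.17pt

The gap is -5 − (1) = -6 steps, so the factor is 1.255^-6.
20.21 ÷ 1.255⁶ = 20.21 ÷ 3.90717 ≈ 5.173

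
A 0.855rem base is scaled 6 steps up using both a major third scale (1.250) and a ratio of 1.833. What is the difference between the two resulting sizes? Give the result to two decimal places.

29.17rem

Major third: 0.855 × 1.250⁶ = 3.2616rem
At 1.833: 0.855 × 1.833⁶ = 32.4295rem
Difference: 32.4295 − 3.2616 = 29.1679rem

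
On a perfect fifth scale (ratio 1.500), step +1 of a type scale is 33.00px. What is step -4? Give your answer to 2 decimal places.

Moving from step +1 to step -4 is 5 steps down, so divide by r⁵.
33.00 ÷ 1.500⁵ = 33.00 ÷ 7.59375 ≈ 4.346

4.35px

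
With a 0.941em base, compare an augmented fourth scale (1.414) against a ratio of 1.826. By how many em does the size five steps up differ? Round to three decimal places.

Augmented fourth: 0.941 × 1.414⁵ = 5.31908em
At 1.826: 0.941 × 1.826⁵ = 19.10264em
Difference: 19.10264 − 5.31908 = 13.78356em

13.784em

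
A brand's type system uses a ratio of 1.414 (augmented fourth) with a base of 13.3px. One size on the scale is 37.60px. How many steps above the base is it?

3

1.414ⁿ = 37.60 / 13.3 = 2.8271
n = ln(2.8271) / ln(1.414) = 1.0392 / 0.3464 ≈ 3.00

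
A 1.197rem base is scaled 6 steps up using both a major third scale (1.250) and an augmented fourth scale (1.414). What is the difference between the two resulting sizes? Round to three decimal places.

5.001rem

Major third: 1.197 × 1.250⁶ = 4.56619rem
Augmented fourth: 1.197 × 1.414⁶ = 9.56733rem
Difference: 9.56733 − 4.56619 = 5.00114rem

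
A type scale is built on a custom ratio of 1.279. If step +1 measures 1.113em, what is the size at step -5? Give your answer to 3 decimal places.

0.254em

Moving from step +1 to step -5 is 6 steps down, so divide by r⁶.
1.113 ÷ 1.279⁶ = 1.113 ÷ 4.37747 ≈ 0.254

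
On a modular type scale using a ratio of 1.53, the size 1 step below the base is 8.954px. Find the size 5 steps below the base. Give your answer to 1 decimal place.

The gap is -5 − (-1) = -4 steps, so the factor is 1.53^-4.
8.954 ÷ 1.53⁴ = 8.954 ÷ 5.47981 ≈ 1.634

1.6px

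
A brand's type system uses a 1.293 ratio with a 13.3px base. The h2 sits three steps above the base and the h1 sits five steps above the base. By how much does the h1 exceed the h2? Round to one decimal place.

Step 3: 13.3 × 1.293³ = 28.751px
Step 5: 13.3 × 1.293⁵ = 48.067px
Difference: 48.067 − 28.751 = 19.316px

19.3px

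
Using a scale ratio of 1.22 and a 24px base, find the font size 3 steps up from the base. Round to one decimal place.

A modular type scale is a geometric sequence: sizeₙ = base × rⁿ.
24.0 × 1.22³ = 24.0 × 1.81585 ≈ 43.58

43.6px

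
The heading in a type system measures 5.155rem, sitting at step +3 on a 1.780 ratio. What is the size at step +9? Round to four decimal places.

163.9641rem

Moving from step +3 to step +9 is 6 steps up, so multiply by r⁶.
5.155 × 1.780⁶ = 5.155 × 31.80680 ≈ 163.9641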